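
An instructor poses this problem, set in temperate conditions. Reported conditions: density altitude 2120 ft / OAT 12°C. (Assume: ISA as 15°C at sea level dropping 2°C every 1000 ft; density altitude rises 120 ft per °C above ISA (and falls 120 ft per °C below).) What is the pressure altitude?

DA = PA + 120 × (OAT − (15 − 2·PA/1000)) = PA + 120·OAT − 1800 + 0.24·PA = 1.24·PA + 120·OAT − 1800.
So 1.24·PA = 2120 − 120 × 12 + 1800 = 2480.
PA = 2480 / 1.24 = 2000 ft.

2000 ft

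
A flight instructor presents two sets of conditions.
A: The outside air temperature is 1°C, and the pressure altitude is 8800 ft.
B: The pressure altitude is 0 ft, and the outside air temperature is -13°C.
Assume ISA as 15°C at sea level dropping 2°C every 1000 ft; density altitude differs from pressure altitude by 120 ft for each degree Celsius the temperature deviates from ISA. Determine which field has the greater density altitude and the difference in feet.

A by 12592 ft

A: ISA temp = -2.6°C, deviation +3.6°C, DA = 8800 + 120 × 3.6 = 9232 ft.
B: ISA temp = 15°C, deviation -28°C, DA = 0 + 120 × (-28) = -3360 ft.
A is higher by 9232 − (-3360) = 12592 ft.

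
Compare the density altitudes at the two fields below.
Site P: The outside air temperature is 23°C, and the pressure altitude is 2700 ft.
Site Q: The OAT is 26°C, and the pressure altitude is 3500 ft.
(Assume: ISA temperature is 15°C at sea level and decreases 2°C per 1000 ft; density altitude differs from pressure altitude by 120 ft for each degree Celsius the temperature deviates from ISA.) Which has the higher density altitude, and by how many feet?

Site P: ISA temp = 9.6°C, deviation +13.4°C, DA = 2700 + 120 × 13.4 = 4308 ft.
Site Q: ISA temp = 8°C, deviation +18°C, DA = 3500 + 120 × 18 = 5660 ft.
Site Q is higher by 5660 − 4308 = 1352 ft.

Site Q by 1352 ft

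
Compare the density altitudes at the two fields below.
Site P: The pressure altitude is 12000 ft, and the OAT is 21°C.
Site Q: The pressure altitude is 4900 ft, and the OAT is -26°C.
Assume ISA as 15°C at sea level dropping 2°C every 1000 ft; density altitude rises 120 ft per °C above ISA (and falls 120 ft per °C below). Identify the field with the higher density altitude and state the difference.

Site P by 14444 ft

Site P: ISA temp = -9°C, deviation +30°C, DA = 12000 + 120 × 30 = 15600 ft.
Site Q: ISA temp = 5.2°C, deviation -31.2°C, DA = 4900 + 120 × (-31.2) = 1156 ft.
Site P is higher by 15600 − 1156 = 14444 ft.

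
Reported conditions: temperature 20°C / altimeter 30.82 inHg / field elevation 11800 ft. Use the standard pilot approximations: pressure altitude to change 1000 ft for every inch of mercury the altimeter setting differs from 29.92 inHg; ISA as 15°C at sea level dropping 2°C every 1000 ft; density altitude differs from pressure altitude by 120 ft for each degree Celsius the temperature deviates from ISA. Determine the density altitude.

Pressure altitude = 11800 + (29.92 − 30.82) × 1000 = 11800 + (-900) = 10900 ft.
ISA temperature at 10900 ft = 15 − 2 × (10900/1000) = -6.8°C.
ISA deviation = 20 − (-6.8) = +26.8°C.
Density altitude = 10900 + 120 × (26.8) = 14116 ft.

14116 ft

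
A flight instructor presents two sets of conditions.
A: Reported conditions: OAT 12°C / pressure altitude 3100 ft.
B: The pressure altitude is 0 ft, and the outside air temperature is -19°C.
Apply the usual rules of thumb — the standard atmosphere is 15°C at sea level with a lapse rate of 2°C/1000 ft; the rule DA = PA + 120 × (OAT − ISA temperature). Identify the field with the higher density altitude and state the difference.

A: ISA temp = 8.8°C, deviation +3.2°C, DA = 3100 + 120 × 3.2 = 3484 ft.
B: ISA temp = 15°C, deviation -34°C, DA = 0 + 120 × (-34) = -4080 ft.
A is higher by 3484 − (-4080) = 7564 ft.

A by 7564 ft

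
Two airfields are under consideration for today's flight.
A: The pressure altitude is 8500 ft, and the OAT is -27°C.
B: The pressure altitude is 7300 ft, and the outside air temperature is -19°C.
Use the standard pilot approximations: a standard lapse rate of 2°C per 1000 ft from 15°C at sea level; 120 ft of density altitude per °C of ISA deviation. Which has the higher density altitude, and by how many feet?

A by 528 ft

A: ISA temp = -2°C, deviation -25°C, DA = 8500 + 120 × (-25) = 5500 ft.
B: ISA temp = 0.4°C, deviation -19.4°C, DA = 7300 + 120 × (-19.4) = 4972 ft.
A is higher by 5500 − 4972 = 528 ft.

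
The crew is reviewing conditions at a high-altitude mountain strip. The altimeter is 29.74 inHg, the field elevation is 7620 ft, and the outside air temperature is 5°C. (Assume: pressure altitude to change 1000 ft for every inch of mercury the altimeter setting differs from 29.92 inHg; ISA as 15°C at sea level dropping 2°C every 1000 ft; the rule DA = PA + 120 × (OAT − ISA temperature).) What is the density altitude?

8472 ft

Pressure altitude = 7620 + (29.92 − 29.74) × 1000 = 7620 + (+180) = 7800 ft.
ISA temperature at 7800 ft = 15 − 2 × (7800/1000) = -0.6°C.
ISA deviation = 5 − (-0.6) = +5.6°C.
Density altitude = 7800 + 120 × (5.6) = 8472 ft.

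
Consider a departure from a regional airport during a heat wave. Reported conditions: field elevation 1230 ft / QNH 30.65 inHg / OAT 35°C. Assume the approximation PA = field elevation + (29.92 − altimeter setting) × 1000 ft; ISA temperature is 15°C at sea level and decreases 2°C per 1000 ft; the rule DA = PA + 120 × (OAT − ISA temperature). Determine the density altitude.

Pressure altitude = 1230 + (29.92 − 30.65) × 1000 = 1230 + (-730) = 500 ft.
ISA temperature at 500 ft = 15 − 2 × (500/1000) = 14°C.
ISA deviation = 35 − 14 = +21°C.
Density altitude = 500 + 120 × (21) = 3020 ft.

3020 ft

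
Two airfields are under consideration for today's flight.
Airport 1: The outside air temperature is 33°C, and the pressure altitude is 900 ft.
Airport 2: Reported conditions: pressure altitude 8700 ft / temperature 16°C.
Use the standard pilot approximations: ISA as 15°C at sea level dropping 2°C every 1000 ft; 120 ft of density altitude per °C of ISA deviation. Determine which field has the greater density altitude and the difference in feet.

Airport 1: ISA temp = 13.2°C, deviation +19.8°C, DA = 900 + 120 × 19.8 = 3276 ft.
Airport 2: ISA temp = -2.4°C, deviation +18.4°C, DA = 8700 + 120 × 18.4 = 10908 ft.
Airport 2 is higher by 10908 − 3276 = 7632 ft.

Airport 2 by 7632 ft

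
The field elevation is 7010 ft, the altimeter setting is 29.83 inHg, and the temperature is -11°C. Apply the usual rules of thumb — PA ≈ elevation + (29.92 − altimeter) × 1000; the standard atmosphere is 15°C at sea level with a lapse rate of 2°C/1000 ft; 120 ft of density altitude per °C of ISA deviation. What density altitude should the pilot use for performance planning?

Pressure altitude = 7010 + (29.92 − 29.83) × 1000 = 7010 + (+90) = 7100 ft.
ISA temperature at 7100 ft = 15 − 2 × (7100/1000) = 0.8°C.
ISA deviation = -11 − 0.8 = -11.8°C.
Density altitude = 7100 + 120 × (-11.8) = 5684 ft.

5684 ft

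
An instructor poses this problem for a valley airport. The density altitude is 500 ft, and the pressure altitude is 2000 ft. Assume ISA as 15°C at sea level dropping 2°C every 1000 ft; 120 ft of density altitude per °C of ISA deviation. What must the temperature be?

-1.5°C

Density altitude − pressure altitude = 500 − 2000 = -1500 ft.
At 120 ft/°C that is an ISA deviation of -1500/120 = -12.5°C.
ISA temperature at 2000 ft = 15 − 2 × (2000/1000) = 11°C.
OAT = ISA + deviation = 11 + (-12.5) = -1.5°C.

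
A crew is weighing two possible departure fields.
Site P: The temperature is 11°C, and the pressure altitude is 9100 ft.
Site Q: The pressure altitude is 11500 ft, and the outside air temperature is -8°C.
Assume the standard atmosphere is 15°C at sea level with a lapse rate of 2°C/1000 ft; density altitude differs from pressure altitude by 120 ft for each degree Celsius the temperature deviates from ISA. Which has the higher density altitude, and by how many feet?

Site P: ISA temp = -3.2°C, deviation +14.2°C, DA = 9100 + 120 × 14.2 = 10804 ft.
Site Q: ISA temp = -8°C, deviation 0°C, DA = 11500 + 120 × 0 = 11500 ft.
Site Q is higher by 11500 − 10804 = 696 ft.

Site Q by 696 ft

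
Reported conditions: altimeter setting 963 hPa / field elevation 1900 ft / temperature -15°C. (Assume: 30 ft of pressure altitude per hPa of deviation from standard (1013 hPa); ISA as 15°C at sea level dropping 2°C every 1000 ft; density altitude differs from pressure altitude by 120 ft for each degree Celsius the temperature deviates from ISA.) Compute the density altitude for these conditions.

Pressure altitude = 1900 + (1013 − 963) × 30 = 1900 + (+1500) = 3400 ft.
ISA temperature at 3400 ft = 15 − 2 × (3400/1000) = 8.2°C.
ISA deviation = -15 − 8.2 = -23.2°C.
Density altitude = 3400 + 120 × (-23.2) = 616 ft.

616 ft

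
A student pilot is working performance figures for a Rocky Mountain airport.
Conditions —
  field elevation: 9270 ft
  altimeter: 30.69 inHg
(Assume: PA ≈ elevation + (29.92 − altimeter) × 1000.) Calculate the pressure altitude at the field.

8500 ft

Pressure correction = (29.92 − 30.69) × 1000 = -770 ft.
Pressure altitude = 9270 + (-770) = 8500 ft.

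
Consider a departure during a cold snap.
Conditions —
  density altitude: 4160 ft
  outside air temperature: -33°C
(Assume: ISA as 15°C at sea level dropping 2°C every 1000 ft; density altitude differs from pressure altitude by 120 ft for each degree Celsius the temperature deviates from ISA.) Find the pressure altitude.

8000 ft

DA = PA + 120 × (OAT − (15 − 2·PA/1000)) = PA + 120·OAT − 1800 + 0.24·PA = 1.24·PA + 120·OAT − 1800.
So 1.24·PA = 4160 − 120 × (-33) + 1800 = 9920.
PA = 9920 / 1.24 = 8000 ft.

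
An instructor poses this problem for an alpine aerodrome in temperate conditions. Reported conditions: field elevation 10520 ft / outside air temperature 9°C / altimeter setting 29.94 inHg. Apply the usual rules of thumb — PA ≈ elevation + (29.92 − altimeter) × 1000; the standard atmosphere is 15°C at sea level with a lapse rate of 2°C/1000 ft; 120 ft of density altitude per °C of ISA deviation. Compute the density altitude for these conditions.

Pressure altitude = 10520 + (29.92 − 29.94) × 1000 = 10520 + (-20) = 10500 ft.
ISA temperature at 10500 ft = 15 − 2 × (10500/1000) = -6°C.
ISA deviation = 9 − (-6) = +15°C.
Density altitude = 10500 + 120 × (15) = 12300 ft.

12300 ft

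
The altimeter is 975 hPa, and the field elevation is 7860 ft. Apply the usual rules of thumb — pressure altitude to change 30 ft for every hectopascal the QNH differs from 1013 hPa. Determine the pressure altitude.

9000 ft

Pressure correction = (1013 − 975) × 30 = +1140 ft.
Pressure altitude = 7860 + (+1140) = 9000 ft.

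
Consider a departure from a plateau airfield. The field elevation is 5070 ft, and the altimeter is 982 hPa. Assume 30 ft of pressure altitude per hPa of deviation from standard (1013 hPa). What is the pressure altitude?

Pressure correction = (1013 − 982) × 30 = +930 ft.
Pressure altitude = 5070 + (+930) = 6000 ft.

6000 ft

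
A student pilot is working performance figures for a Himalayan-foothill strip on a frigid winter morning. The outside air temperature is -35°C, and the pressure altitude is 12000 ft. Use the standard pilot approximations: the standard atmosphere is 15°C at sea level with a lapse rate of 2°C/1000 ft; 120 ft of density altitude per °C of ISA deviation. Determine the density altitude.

8880 ft

ISA temperature at 12000 ft = 15 − 2 × (12000/1000) = -9°C.
ISA deviation = -35 − (-9) = -26°C.
Density altitude = 12000 + 120 × (-26) = 12000 + (-3120) = 8880 ft.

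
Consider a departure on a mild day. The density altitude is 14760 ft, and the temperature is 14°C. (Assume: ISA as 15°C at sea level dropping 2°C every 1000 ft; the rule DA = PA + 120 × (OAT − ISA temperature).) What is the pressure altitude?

12000 ft

DA = PA + 120 × (OAT − (15 − 2·PA/1000)) = PA + 120·OAT − 1800 + 0.24·PA = 1.24·PA + 120·OAT − 1800.
So 1.24·PA = 14760 − 120 × 14 + 1800 = 14880.
PA = 14880 / 1.24 = 12000 ft.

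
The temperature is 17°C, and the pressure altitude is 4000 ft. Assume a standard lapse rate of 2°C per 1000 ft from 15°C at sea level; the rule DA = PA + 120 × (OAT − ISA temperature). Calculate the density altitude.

ISA temperature at 4000 ft = 15 − 2 × (4000/1000) = 7°C.
ISA deviation = 17 − 7 = +10°C.
Density altitude = 4000 + 120 × (10) = 4000 + (+1200) = 5200 ft.

5200 ft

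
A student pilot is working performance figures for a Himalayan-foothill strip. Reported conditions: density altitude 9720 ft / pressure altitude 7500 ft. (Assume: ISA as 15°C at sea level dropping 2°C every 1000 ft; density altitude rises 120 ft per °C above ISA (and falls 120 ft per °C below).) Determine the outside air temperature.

Density altitude − pressure altitude = 9720 − 7500 = +2220 ft.
At 120 ft/°C that is an ISA deviation of 2220/120 = +18.5°C.
ISA temperature at 7500 ft = 15 − 2 × (7500/1000) = 0°C.
OAT = ISA + deviation = 0 + (+18.5) = 18.5°C.

18.5°C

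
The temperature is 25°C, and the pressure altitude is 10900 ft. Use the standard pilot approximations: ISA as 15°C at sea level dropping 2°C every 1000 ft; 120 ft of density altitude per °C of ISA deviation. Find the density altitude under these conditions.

ISA temperature at 10900 ft = 15 − 2 × (10900/1000) = -6.8°C.
ISA deviation = 25 − (-6.8) = +31.8°C.
Density altitude = 10900 + 120 × (31.8) = 10900 + (+3816) = 14716 ft.

14716 ft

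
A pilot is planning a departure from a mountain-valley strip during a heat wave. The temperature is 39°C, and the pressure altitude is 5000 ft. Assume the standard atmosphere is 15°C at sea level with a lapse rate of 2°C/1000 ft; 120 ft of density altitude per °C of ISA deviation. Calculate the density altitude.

ISA temperature at 5000 ft = 15 − 2 × (5000/1000) = 5°C.
ISA deviation = 39 − 5 = +34°C.
Density altitude = 5000 + 120 × (34) = 5000 + (+4080) = 9080 ft.

9080 ft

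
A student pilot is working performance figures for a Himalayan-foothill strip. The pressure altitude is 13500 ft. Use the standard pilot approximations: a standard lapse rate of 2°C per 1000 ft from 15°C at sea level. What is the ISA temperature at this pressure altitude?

-12°C

ISA temperature = 15 − 2 × (13500/1000) = 15 − 27 = -12°C.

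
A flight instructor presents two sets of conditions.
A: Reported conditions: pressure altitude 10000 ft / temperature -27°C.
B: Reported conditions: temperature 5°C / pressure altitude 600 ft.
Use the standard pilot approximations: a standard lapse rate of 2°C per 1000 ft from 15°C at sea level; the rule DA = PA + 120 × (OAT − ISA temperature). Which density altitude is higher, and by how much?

A by 7816 ft

A: ISA temp = -5°C, deviation -22°C, DA = 10000 + 120 × (-22) = 7360 ft.
B: ISA temp = 13.8°C, deviation -8.8°C, DA = 600 + 120 × (-8.8) = -456 ft.
A is higher by 7360 − (-456) = 7816 ft.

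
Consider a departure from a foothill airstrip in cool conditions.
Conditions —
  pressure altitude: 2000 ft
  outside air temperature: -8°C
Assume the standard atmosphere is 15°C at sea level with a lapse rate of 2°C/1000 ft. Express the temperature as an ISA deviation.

ISA-19°C

ISA temperature at 2000 ft = 15 − 2 × (2000/1000) = 11°C.
Deviation = OAT − ISA = -8 − 11 = -19°C.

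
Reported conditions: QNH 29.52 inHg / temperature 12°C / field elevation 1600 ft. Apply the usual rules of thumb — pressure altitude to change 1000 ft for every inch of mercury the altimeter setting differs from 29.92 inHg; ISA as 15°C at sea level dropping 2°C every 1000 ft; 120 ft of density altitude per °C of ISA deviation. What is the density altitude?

Pressure altitude = 1600 + (29.92 − 29.52) × 1000 = 1600 + (+400) = 2000 ft.
ISA temperature at 2000 ft = 15 − 2 × (2000/1000) = 11°C.
ISA deviation = 12 − 11 = +1°C.
Density altitude = 2000 + 120 × (1) = 2120 ft.

2120 ft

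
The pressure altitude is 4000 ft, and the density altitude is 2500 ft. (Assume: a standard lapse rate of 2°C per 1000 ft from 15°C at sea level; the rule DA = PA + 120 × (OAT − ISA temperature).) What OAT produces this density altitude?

Density altitude − pressure altitude = 2500 − 4000 = -1500 ft.
At 120 ft/°C that is an ISA deviation of -1500/120 = -12.5°C.
ISA temperature at 4000 ft = 15 − 2 × (4000/1000) = 7°C.
OAT = ISA + deviation = 7 + (-12.5) = -5.5°C.

-5.5°C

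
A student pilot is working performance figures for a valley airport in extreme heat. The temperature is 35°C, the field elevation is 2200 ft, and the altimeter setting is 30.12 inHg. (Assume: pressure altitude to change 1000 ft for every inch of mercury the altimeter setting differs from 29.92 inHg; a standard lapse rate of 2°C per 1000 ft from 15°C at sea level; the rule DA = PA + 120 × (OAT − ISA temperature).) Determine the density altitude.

Pressure altitude = 2200 + (29.92 − 30.12) × 1000 = 2200 + (-200) = 2000 ft.
ISA temperature at 2000 ft = 15 − 2 × (2000/1000) = 11°C.
ISA deviation = 35 − 11 = +24°C.
Density altitude = 2000 + 120 × (24) = 4880 ft.

4880 ft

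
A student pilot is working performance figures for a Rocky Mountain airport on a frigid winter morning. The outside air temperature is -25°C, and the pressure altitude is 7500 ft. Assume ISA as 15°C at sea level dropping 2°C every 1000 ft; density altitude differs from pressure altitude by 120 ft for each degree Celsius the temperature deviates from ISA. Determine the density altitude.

4500 ft

ISA temperature at 7500 ft = 15 − 2 × (7500/1000) = 0°C.
ISA deviation = -25 − 0 = -25°C.
Density altitude = 7500 + 120 × (-25) = 7500 + (-3000) = 4500 ft.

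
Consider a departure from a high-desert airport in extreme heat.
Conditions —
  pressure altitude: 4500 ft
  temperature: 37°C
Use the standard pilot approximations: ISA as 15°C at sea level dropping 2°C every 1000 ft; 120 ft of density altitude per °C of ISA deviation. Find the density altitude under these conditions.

8220 ft

ISA temperature at 4500 ft = 15 − 2 × (4500/1000) = 6°C.
ISA deviation = 37 − 6 = +31°C.
Density altitude = 4500 + 120 × (31) = 4500 + (+3720) = 8220 ft.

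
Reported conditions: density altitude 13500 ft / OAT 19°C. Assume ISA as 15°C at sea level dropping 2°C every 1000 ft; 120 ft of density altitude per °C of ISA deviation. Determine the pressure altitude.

10500 ft

DA = PA + 120 × (OAT − (15 − 2·PA/1000)) = PA + 120·OAT − 1800 + 0.24·PA = 1.24·PA + 120·OAT − 1800.
So 1.24·PA = 13500 − 120 × 19 + 1800 = 13020.
PA = 13020 / 1.24 = 10500 ft.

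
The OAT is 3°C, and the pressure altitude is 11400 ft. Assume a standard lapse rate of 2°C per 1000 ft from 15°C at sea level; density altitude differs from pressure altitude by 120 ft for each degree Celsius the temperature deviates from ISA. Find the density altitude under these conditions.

12696 ft

ISA temperature at 11400 ft = 15 − 2 × (11400/1000) = -7.8°C.
ISA deviation = 3 − (-7.8) = +10.8°C.
Density altitude = 11400 + 120 × (10.8) = 11400 + (+1296) = 12696 ft.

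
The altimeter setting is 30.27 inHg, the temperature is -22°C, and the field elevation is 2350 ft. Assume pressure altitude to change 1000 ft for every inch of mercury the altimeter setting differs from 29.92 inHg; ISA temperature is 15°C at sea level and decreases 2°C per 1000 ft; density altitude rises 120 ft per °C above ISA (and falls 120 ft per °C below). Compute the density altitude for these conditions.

Pressure altitude = 2350 + (29.92 − 30.27) × 1000 = 2350 + (-350) = 2000 ft.
ISA temperature at 2000 ft = 15 − 2 × (2000/1000) = 11°C.
ISA deviation = -22 − 11 = -33°C.
Density altitude = 2000 + 120 × (-33) = -1960 ft.

-1960 ft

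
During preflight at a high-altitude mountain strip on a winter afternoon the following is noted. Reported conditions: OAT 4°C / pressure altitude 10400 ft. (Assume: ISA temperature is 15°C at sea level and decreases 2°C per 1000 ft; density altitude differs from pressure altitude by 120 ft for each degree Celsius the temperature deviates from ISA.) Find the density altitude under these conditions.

11576 ft

ISA temperature at 10400 ft = 15 − 2 × (10400/1000) = -5.8°C.
ISA deviation = 4 − (-5.8) = +9.8°C.
Density altitude = 10400 + 120 × (9.8) = 10400 + (+1176) = 11576 ft.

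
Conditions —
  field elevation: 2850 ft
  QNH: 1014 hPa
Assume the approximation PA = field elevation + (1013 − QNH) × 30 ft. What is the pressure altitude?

Pressure correction = (1013 − 1014) × 30 = -30 ft.
Pressure altitude = 2850 + (-30) = 2820 ft.

2820 ft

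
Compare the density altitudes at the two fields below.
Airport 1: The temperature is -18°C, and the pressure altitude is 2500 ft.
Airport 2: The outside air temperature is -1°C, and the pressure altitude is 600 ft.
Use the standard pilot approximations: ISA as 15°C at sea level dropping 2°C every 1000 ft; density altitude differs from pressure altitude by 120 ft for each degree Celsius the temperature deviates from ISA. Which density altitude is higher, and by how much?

Airport 1: ISA temp = 10°C, deviation -28°C, DA = 2500 + 120 × (-28) = -860 ft.
Airport 2: ISA temp = 13.8°C, deviation -14.8°C, DA = 600 + 120 × (-14.8) = -1176 ft.
Airport 1 is higher by -860 − (-1176) = 316 ft.

Airport 1 by 316 ft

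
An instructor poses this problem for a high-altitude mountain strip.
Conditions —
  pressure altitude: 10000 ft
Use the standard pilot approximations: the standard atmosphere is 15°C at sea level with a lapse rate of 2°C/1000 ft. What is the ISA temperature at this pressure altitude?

-5°C

ISA temperature = 15 − 2 × (10000/1000) = 15 − 20 = -5°C.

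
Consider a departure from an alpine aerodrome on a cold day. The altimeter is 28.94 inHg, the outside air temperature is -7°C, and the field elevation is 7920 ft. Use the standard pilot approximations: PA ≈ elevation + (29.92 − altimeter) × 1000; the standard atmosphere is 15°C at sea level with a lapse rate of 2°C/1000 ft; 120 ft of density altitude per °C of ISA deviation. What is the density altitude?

8396 ft

Pressure altitude = 7920 + (29.92 − 28.94) × 1000 = 7920 + (+980) = 8900 ft.
ISA temperature at 8900 ft = 15 − 2 × (8900/1000) = -2.8°C.
ISA deviation = -7 − (-2.8) = -4.2°C.
Density altitude = 8900 + 120 × (-4.2) = 8396 ft.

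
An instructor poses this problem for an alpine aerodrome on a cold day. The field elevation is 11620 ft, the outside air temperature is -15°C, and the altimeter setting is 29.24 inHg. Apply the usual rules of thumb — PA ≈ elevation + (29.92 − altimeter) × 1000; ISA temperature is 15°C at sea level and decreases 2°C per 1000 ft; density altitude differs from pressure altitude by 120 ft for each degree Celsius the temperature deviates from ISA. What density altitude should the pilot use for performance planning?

Pressure altitude = 11620 + (29.92 − 29.24) × 1000 = 11620 + (+680) = 12300 ft.
ISA temperature at 12300 ft = 15 − 2 × (12300/1000) = -9.6°C.
ISA deviation = -15 − (-9.6) = -5.4°C.
Density altitude = 12300 + 120 × (-5.4) = 11652 ft.

11652 ft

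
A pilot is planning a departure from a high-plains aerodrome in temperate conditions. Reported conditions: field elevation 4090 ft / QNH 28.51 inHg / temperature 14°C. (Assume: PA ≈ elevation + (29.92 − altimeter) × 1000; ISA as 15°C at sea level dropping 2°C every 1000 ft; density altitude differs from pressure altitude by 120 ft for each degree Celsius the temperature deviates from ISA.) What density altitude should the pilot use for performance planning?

Pressure altitude = 4090 + (29.92 − 28.51) × 1000 = 4090 + (+1410) = 5500 ft.
ISA temperature at 5500 ft = 15 − 2 × (5500/1000) = 4°C.
ISA deviation = 14 − 4 = +10°C.
Density altitude = 5500 + 120 × (10) = 6700 ft.

6700 ft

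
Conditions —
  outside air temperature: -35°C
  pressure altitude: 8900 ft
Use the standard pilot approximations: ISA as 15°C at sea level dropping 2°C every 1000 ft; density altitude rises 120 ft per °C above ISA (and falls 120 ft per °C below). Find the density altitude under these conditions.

5036 ft

ISA temperature at 8900 ft = 15 − 2 × (8900/1000) = -2.8°C.
ISA deviation = -35 − (-2.8) = -32.2°C.
Density altitude = 8900 + 120 × (-32.2) = 8900 + (-3864) = 5036 ft.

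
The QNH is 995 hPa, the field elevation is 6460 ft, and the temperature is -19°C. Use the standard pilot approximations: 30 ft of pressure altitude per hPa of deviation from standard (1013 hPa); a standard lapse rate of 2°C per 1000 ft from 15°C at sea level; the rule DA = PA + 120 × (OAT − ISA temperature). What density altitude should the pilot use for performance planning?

4600 ft

Pressure altitude = 6460 + (1013 − 995) × 30 = 6460 + (+540) = 7000 ft.
ISA temperature at 7000 ft = 15 − 2 × (7000/1000) = 1°C.
ISA deviation = -19 − 1 = -20°C.
Density altitude = 7000 + 120 × (-20) = 4600 ft.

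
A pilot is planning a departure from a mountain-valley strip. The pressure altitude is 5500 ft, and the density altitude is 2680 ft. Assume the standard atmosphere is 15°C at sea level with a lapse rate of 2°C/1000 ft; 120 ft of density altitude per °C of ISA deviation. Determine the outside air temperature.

-19.5°C

Density altitude − pressure altitude = 2680 − 5500 = -2820 ft.
At 120 ft/°C that is an ISA deviation of -2820/120 = -23.5°C.
ISA temperature at 5500 ft = 15 − 2 × (5500/1000) = 4°C.
OAT = ISA + deviation = 4 + (-23.5) = -19.5°C.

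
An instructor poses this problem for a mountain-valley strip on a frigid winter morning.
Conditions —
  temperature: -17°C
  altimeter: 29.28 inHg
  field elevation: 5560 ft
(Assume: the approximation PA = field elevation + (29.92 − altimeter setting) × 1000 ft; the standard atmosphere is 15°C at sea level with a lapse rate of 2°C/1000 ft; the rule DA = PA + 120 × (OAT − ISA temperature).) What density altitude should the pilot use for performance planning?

Pressure altitude = 5560 + (29.92 − 29.28) × 1000 = 5560 + (+640) = 6200 ft.
ISA temperature at 6200 ft = 15 − 2 × (6200/1000) = 2.6°C.
ISA deviation = -17 − 2.6 = -19.6°C.
Density altitude = 6200 + 120 × (-19.6) = 3848 ft.

3848 ft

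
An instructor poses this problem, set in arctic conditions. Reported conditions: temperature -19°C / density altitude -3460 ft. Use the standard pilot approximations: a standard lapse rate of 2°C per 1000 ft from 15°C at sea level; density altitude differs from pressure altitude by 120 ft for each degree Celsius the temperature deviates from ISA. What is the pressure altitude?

DA = PA + 120 × (OAT − (15 − 2·PA/1000)) = PA + 120·OAT − 1800 + 0.24·PA = 1.24·PA + 120·OAT − 1800.
So 1.24·PA = -3460 − 120 × (-19) + 1800 = 620.
PA = 620 / 1.24 = 500 ft.

500 ft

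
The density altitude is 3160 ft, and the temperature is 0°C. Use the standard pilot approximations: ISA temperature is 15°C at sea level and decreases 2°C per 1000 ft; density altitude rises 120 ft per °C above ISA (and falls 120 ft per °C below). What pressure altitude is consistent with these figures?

DA = PA + 120 × (OAT − (15 − 2·PA/1000)) = PA + 120·OAT − 1800 + 0.24·PA = 1.24·PA + 120·OAT − 1800.
So 1.24·PA = 3160 − 120 × 0 + 1800 = 4960.
PA = 4960 / 1.24 = 4000 ft.

4000 ft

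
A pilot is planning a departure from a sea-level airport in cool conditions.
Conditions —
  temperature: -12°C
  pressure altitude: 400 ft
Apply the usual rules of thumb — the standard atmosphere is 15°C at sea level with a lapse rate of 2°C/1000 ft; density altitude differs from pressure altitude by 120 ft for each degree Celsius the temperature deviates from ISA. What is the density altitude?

-2744 ft

ISA temperature at 400 ft = 15 − 2 × (400/1000) = 14.2°C.
ISA deviation = -12 − 14.2 = -26.2°C.
Density altitude = 400 + 120 × (-26.2) = 400 + (-3144) = -2744 ft.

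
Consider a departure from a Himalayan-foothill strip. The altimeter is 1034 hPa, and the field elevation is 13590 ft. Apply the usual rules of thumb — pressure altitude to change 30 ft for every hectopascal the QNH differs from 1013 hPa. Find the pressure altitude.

Pressure correction = (1013 − 1034) × 30 = -630 ft.
Pressure altitude = 13590 + (-630) = 12960 ft.

12960 ft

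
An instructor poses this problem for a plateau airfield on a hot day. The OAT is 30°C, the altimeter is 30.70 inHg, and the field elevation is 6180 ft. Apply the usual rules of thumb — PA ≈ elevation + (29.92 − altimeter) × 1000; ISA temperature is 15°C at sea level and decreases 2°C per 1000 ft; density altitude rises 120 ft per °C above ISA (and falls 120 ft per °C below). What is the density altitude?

8496 ft

Pressure altitude = 6180 + (29.92 − 30.70) × 1000 = 6180 + (-780) = 5400 ft.
ISA temperature at 5400 ft = 15 − 2 × (5400/1000) = 4.2°C.
ISA deviation = 30 − 4.2 = +25.8°C.
Density altitude = 5400 + 120 × (25.8) = 8496 ft.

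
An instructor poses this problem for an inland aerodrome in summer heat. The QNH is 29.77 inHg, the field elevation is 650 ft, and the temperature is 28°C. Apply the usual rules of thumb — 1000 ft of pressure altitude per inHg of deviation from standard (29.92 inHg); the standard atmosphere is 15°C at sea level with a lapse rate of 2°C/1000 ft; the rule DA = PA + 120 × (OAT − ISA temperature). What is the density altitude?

2552 ft

Pressure altitude = 650 + (29.92 − 29.77) × 1000 = 650 + (+150) = 800 ft.
ISA temperature at 800 ft = 15 − 2 × (800/1000) = 13.4°C.
ISA deviation = 28 − 13.4 = +14.6°C.
Density altitude = 800 + 120 × (14.6) = 2552 ft.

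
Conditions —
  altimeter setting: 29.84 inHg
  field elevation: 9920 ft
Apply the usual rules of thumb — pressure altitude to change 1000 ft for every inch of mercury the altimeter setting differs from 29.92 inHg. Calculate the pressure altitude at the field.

10000 ft

Pressure correction = (29.92 − 29.84) × 1000 = +80 ft.
Pressure altitude = 9920 + (+80) = 10000 ft.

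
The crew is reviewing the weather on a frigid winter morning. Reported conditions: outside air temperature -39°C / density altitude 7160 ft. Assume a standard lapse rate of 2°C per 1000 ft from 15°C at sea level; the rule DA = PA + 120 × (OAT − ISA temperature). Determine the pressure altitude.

11000 ft

DA = PA + 120 × (OAT − (15 − 2·PA/1000)) = PA + 120·OAT − 1800 + 0.24·PA = 1.24·PA + 120·OAT − 1800.
So 1.24·PA = 7160 − 120 × (-39) + 1800 = 13640.
PA = 13640 / 1.24 = 11000 ft.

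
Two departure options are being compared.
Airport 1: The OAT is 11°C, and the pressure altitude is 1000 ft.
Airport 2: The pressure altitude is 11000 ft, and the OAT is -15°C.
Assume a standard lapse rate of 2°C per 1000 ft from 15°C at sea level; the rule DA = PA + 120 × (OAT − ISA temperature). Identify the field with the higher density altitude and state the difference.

Airport 1: ISA temp = 13°C, deviation -2°C, DA = 1000 + 120 × (-2) = 760 ft.
Airport 2: ISA temp = -7°C, deviation -8°C, DA = 11000 + 120 × (-8) = 10040 ft.
Airport 2 is higher by 10040 − 760 = 9280 ft.

Airport 2 by 9280 ft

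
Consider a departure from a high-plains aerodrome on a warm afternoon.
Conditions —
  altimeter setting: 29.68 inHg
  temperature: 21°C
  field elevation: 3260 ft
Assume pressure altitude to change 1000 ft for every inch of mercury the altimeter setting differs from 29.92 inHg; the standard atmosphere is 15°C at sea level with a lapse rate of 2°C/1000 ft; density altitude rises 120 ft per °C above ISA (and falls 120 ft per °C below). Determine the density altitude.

5060 ft

Pressure altitude = 3260 + (29.92 − 29.68) × 1000 = 3260 + (+240) = 3500 ft.
ISA temperature at 3500 ft = 15 − 2 × (3500/1000) = 8°C.
ISA deviation = 21 − 8 = +13°C.
Density altitude = 3500 + 120 × (13) = 5060 ft.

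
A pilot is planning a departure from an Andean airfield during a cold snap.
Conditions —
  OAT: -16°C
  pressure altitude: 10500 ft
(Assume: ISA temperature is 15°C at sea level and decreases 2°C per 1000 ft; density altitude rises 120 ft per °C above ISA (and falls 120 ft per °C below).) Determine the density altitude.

ISA temperature at 10500 ft = 15 − 2 × (10500/1000) = -6°C.
ISA deviation = -16 − (-6) = -10°C.
Density altitude = 10500 + 120 × (-10) = 10500 + (-1200) = 9300 ft.

9300 ft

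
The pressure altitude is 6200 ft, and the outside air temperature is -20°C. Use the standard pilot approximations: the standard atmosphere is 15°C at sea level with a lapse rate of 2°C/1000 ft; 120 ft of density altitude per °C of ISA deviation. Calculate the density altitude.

3488 ft

ISA temperature at 6200 ft = 15 − 2 × (6200/1000) = 2.6°C.
ISA deviation = -20 − 2.6 = -22.6°C.
Density altitude = 6200 + 120 × (-22.6) = 6200 + (-2712) = 3488 ft.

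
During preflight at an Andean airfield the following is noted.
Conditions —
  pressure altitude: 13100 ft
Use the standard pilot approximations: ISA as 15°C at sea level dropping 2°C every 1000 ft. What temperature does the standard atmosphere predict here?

-11.2°C

ISA temperature = 15 − 2 × (13100/1000) = 15 − 26.2 = -11.2°C.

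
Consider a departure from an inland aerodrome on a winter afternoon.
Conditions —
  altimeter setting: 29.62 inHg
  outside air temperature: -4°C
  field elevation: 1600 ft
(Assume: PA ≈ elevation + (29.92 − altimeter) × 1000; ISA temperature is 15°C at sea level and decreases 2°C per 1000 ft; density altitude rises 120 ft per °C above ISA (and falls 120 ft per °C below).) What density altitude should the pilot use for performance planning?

76 ft

Pressure altitude = 1600 + (29.92 − 29.62) × 1000 = 1600 + (+300) = 1900 ft.
ISA temperature at 1900 ft = 15 − 2 × (1900/1000) = 11.2°C.
ISA deviation = -4 − 11.2 = -15.2°C.
Density altitude = 1900 + 120 × (-15.2) = 76 ft.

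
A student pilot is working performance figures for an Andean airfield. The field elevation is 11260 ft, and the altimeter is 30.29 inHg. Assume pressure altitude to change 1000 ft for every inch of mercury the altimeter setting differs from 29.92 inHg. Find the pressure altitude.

10890 ft

Pressure correction = (29.92 − 30.29) × 1000 = -370 ft.
Pressure altitude = 11260 + (-370) = 10890 ft.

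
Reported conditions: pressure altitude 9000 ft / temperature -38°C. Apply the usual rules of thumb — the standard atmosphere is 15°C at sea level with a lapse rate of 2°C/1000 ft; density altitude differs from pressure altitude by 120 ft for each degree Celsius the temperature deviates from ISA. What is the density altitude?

4800 ft

ISA temperature at 9000 ft = 15 − 2 × (9000/1000) = -3°C.
ISA deviation = -38 − (-3) = -35°C.
Density altitude = 9000 + 120 × (-35) = 9000 + (-4200) = 4800 ft.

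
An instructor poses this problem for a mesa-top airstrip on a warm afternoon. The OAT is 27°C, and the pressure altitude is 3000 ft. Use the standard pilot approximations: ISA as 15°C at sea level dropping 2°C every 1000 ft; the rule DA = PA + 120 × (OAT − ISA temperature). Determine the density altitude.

5160 ft

ISA temperature at 3000 ft = 15 − 2 × (3000/1000) = 9°C.
ISA deviation = 27 − 9 = +18°C.
Density altitude = 3000 + 120 × (18) = 3000 + (+2160) = 5160 ft.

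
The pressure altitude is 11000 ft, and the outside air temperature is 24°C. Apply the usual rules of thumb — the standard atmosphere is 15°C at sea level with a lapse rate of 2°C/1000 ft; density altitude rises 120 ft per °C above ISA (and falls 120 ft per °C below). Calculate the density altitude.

14720 ft

ISA temperature at 11000 ft = 15 − 2 × (11000/1000) = -7°C.
ISA deviation = 24 − (-7) = +31°C.
Density altitude = 11000 + 120 × (31) = 11000 + (+3720) = 14720 ft.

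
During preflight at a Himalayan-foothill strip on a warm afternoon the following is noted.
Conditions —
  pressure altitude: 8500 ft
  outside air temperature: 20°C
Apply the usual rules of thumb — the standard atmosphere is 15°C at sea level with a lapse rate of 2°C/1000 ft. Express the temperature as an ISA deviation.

ISA temperature at 8500 ft = 15 − 2 × (8500/1000) = -2°C.
Deviation = OAT − ISA = 20 − (-2) = +22°C.

ISA+22°C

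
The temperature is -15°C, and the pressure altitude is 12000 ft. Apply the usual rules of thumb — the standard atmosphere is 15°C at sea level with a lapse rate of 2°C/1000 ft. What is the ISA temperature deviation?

ISA-6°C

ISA temperature at 12000 ft = 15 − 2 × (12000/1000) = -9°C.
Deviation = OAT − ISA = -15 − (-9) = -6°C.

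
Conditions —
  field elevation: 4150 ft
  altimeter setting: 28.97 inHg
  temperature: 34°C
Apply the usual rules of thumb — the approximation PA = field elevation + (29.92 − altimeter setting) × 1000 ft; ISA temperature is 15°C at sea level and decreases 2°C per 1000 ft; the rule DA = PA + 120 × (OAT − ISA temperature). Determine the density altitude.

Pressure altitude = 4150 + (29.92 − 28.97) × 1000 = 4150 + (+950) = 5100 ft.
ISA temperature at 5100 ft = 15 − 2 × (5100/1000) = 4.8°C.
ISA deviation = 34 − 4.8 = +29.2°C.
Density altitude = 5100 + 120 × (29.2) = 8604 ft.

8604 ft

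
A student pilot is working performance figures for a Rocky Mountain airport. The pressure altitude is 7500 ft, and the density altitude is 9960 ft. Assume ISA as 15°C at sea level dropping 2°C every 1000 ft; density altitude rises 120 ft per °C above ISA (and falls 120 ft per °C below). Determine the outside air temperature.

20.5°C

Density altitude − pressure altitude = 9960 − 7500 = +2460 ft.
At 120 ft/°C that is an ISA deviation of 2460/120 = +20.5°C.
ISA temperature at 7500 ft = 15 − 2 × (7500/1000) = 0°C.
OAT = ISA + deviation = 0 + (+20.5) = 20.5°C.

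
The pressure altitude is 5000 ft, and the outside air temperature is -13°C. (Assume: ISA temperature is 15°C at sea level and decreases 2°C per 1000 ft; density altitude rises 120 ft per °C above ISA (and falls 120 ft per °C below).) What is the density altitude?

2840 ft

ISA temperature at 5000 ft = 15 − 2 × (5000/1000) = 5°C.
ISA deviation = -13 − 5 = -18°C.
Density altitude = 5000 + 120 × (-18) = 5000 + (-2160) = 2840 ft.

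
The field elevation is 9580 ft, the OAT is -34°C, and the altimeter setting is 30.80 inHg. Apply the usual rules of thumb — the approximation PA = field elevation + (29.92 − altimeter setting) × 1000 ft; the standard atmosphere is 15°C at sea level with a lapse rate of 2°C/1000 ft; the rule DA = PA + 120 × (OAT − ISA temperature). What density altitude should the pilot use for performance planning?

4908 ft

Pressure altitude = 9580 + (29.92 − 30.80) × 1000 = 9580 + (-880) = 8700 ft.
ISA temperature at 8700 ft = 15 − 2 × (8700/1000) = -2.4°C.
ISA deviation = -34 − (-2.4) = -31.6°C.
Density altitude = 8700 + 120 × (-31.6) = 4908 ft.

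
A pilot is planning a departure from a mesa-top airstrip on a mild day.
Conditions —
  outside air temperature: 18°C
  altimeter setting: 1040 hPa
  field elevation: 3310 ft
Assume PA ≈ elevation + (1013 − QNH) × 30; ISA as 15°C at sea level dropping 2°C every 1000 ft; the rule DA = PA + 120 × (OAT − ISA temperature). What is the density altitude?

3460 ft

Pressure altitude = 3310 + (1013 − 1040) × 30 = 3310 + (-810) = 2500 ft.
ISA temperature at 2500 ft = 15 − 2 × (2500/1000) = 10°C.
ISA deviation = 18 − 10 = +8°C.
Density altitude = 2500 + 120 × (8) = 3460 ft.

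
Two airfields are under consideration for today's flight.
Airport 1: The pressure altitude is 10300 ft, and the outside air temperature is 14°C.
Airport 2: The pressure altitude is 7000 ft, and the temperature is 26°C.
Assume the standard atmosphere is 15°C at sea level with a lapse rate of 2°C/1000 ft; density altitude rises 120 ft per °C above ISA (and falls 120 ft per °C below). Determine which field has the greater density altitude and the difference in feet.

Airport 1: ISA temp = -5.6°C, deviation +19.6°C, DA = 10300 + 120 × 19.6 = 12652 ft.
Airport 2: ISA temp = 1°C, deviation +25°C, DA = 7000 + 120 × 25 = 10000 ft.
Airport 1 is higher by 12652 − 10000 = 2652 ft.

Airport 1 by 2652 ft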